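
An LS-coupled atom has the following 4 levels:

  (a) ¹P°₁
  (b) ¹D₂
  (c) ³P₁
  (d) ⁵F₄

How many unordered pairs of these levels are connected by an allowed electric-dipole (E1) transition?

(a)–(b): allowed.
(a)–(c): forbidden (ΔS).
(a)–(d): forbidden (ΔS, ΔL, ΔJ).
(b)–(c): forbidden (parity, ΔS).
(b)–(d): forbidden (parity, ΔS, ΔJ).
(c)–(d): forbidden (parity, ΔS, ΔL, ΔJ).
Allowed pairs: 1 of 6.

1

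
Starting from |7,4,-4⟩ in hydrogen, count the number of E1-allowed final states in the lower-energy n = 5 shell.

E1 requires Δl = ±1, so l_f ∈ {3, 5}; with 0 ≤ l_f ≤ n_f−1 = 4, the allowed l_f values are {3}.
For l_f = 3: m_f ∈ {m_i−1, m_i, m_i+1} ∩ [−3, 3] = {-3} → 1 state.
Total: 1.

1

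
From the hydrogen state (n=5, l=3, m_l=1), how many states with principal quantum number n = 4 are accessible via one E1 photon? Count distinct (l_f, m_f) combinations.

E1 requires Δl = ±1, so l_f ∈ {2, 4}; with 0 ≤ l_f ≤ n_f−1 = 3, the allowed l_f values are {2}.
For l_f = 2: m_f ∈ {m_i−1, m_i, m_i+1} ∩ [−2, 2] = {0, 1, 2} → 3 states.
Total: 3.

3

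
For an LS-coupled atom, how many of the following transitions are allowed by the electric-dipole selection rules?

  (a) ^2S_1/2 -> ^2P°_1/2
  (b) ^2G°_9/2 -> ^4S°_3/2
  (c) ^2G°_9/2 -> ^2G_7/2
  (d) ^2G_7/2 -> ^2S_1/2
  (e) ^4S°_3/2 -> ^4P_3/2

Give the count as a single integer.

(a) allowed
(b) forbidden (parity, ΔS, ΔL, ΔJ fail)
(c) allowed
(d) forbidden (parity, ΔL, ΔJ fail)
(e) allowed
Total allowed: 3 of 5.

3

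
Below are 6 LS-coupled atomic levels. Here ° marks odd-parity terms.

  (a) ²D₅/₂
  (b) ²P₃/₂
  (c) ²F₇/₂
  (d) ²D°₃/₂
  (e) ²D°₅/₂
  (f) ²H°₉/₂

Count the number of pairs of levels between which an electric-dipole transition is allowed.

5

(a)–(b): forbidden (parity).
(a)–(c): forbidden (parity).
(a)–(d): allowed.
(a)–(e): allowed.
(a)–(f): forbidden (ΔL, ΔJ).
(b)–(c): forbidden (parity, ΔL, ΔJ).
(b)–(d): allowed.
(b)–(e): allowed.
(b)–(f): forbidden (ΔL, ΔJ).
(c)–(d): forbidden (ΔJ).
(c)–(e): allowed.
(c)–(f): forbidden (ΔL).
(d)–(e): forbidden (parity).
(d)–(f): forbidden (parity, ΔL, ΔJ).
(e)–(f): forbidden (parity, ΔL, ΔJ).
Allowed pairs: 5 of 15.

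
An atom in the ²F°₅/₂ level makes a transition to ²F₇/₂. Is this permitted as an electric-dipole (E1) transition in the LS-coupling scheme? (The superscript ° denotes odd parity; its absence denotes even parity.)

Initial level: S=1/2, L=3, J=5/2, parity odd. Final level: S=1/2, L=3, J=7/2, parity even.
Parity must change: odd → even — passes.
ΔS = 0: S: 1/2 → 1/2 — passes.
ΔL = 0, ±1 (not L=0↔0): L: 3 → 3, ΔL = +0 — passes.
ΔJ = 0, ±1 (not J=0↔0): J: 5/2 → 7/2, ΔJ = +1 — passes.
All four E1 rules are satisfied.

allowed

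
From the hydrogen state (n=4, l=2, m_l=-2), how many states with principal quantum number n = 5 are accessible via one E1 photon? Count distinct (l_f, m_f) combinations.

4

E1 requires Δl = ±1, so l_f ∈ {1, 3}; with 0 ≤ l_f ≤ n_f−1 = 4, the allowed l_f values are {1, 3}.
For l_f = 1: m_f ∈ {m_i−1, m_i, m_i+1} ∩ [−1, 1] = {-1} → 1 state.
For l_f = 3: m_f ∈ {m_i−1, m_i, m_i+1} ∩ [−3, 3] = {-3, -2, -1} → 3 states.
Total: 4.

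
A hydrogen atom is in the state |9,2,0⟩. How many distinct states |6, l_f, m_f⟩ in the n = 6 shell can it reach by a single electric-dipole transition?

E1 requires Δl = ±1, so l_f ∈ {1, 3}; with 0 ≤ l_f ≤ n_f−1 = 5, the allowed l_f values are {1, 3}.
For l_f = 1: m_f ∈ {m_i−1, m_i, m_i+1} ∩ [−1, 1] = {-1, 0, 1} → 3 states.
For l_f = 3: m_f ∈ {m_i−1, m_i, m_i+1} ∩ [−3, 3] = {-1, 0, 1} → 3 states.
Total: 6.

6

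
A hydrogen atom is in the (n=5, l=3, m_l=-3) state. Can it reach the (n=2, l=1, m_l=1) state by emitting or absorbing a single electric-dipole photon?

Δl = 1 − 3 = -2; the E1 rule Δl = ±1 is ✗.
m_l: -3 → 1 (Δm_l = +4). |Δm_l| ≤ 1 ✗.
The transition is electric-dipole forbidden.

forbidden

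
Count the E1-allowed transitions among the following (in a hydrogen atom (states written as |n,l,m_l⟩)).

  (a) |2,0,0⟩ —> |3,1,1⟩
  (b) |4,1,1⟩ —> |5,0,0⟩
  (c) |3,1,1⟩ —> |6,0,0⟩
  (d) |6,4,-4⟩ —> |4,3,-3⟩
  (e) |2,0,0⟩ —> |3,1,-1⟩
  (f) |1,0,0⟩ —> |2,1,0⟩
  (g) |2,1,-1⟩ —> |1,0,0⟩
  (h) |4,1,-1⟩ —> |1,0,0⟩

(a) allowed
(b) allowed
(c) allowed
(d) allowed
(e) allowed
(f) allowed
(g) allowed
(h) allowed
Total allowed: 8 of 8.

8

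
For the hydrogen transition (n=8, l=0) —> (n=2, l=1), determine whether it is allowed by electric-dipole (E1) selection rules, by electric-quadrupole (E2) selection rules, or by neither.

Δl = 1 − 0 = +1; l_i + l_f = 1.
E1 (Δl = ±1): satisfied.
E2 (Δl = 0,±2, l_i+l_f ≥ 2): not satisfied.

E1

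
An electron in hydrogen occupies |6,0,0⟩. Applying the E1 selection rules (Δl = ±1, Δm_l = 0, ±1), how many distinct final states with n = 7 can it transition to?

3

E1 requires Δl = ±1, so l_f ∈ {-1, 1}; with 0 ≤ l_f ≤ n_f−1 = 6, the allowed l_f values are {1}.
For l_f = 1: m_f ∈ {m_i−1, m_i, m_i+1} ∩ [−1, 1] = {-1, 0, 1} → 3 states.
Total: 3.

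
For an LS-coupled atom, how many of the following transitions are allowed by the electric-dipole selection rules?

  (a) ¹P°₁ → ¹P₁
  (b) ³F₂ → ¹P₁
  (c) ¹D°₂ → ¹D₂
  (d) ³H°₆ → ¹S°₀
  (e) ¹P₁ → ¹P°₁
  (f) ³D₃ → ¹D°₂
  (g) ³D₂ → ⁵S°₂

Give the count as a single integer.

(a) allowed
(b) forbidden (parity, ΔS, ΔL fail)
(c) allowed
(d) forbidden (parity, ΔS, ΔL, ΔJ fail)
(e) allowed
(f) forbidden (ΔS fails)
(g) forbidden (ΔS, ΔL fail)
Total allowed: 3 of 7.

3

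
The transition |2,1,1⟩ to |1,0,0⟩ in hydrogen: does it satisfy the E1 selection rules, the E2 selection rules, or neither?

Δl = 0 − 1 = -1; l_i + l_f = 1.
Δm_l = -1.
E1 (Δl = ±1, |Δm_l| ≤ 1): satisfied.
E2 (Δl = 0,±2, l_i+l_f ≥ 2, |Δm_l| ≤ 2): not satisfied.

E1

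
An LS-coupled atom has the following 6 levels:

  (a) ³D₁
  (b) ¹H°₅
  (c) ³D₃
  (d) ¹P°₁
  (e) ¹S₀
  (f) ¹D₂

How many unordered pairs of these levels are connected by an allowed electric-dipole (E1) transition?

2

(a)–(b): forbidden (ΔS, ΔL, ΔJ).
(a)–(c): forbidden (parity, ΔJ).
(a)–(d): forbidden (ΔS).
(a)–(e): forbidden (parity, ΔS, ΔL).
(a)–(f): forbidden (parity, ΔS).
(b)–(c): forbidden (ΔS, ΔL, ΔJ).
(b)–(d): forbidden (parity, ΔL, ΔJ).
(b)–(e): forbidden (ΔL, ΔJ).
(b)–(f): forbidden (ΔL, ΔJ).
(c)–(d): forbidden (ΔS, ΔJ).
(c)–(e): forbidden (parity, ΔS, ΔL, ΔJ).
(c)–(f): forbidden (parity, ΔS).
(d)–(e): allowed.
(d)–(f): allowed.
(e)–(f): forbidden (parity, ΔL, ΔJ).
Allowed pairs: 2 of 15.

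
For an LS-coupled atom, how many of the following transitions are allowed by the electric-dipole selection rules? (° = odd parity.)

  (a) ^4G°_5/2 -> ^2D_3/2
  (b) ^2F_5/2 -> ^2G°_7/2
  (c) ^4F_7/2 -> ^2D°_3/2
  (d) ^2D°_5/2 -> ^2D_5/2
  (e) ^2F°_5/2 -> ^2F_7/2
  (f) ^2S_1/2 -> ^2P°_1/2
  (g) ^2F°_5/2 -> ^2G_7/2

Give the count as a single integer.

5

(a) forbidden (ΔS, ΔL fail)
(b) allowed
(c) forbidden (ΔS, ΔJ fail)
(d) allowed
(e) allowed
(f) allowed
(g) allowed
Total allowed: 5 of 7.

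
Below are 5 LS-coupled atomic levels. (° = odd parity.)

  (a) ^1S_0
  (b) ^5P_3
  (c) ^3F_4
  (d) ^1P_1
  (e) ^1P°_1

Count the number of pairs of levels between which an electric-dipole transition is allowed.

(a)–(b): forbidden (parity, ΔS, ΔJ).
(a)–(c): forbidden (parity, ΔS, ΔL, ΔJ).
(a)–(d): forbidden (parity).
(a)–(e): allowed.
(b)–(c): forbidden (parity, ΔS, ΔL).
(b)–(d): forbidden (parity, ΔS, ΔJ).
(b)–(e): forbidden (ΔS, ΔJ).
(c)–(d): forbidden (parity, ΔS, ΔL, ΔJ).
(c)–(e): forbidden (ΔS, ΔL, ΔJ).
(d)–(e): allowed.
Allowed pairs: 2 of 10.

2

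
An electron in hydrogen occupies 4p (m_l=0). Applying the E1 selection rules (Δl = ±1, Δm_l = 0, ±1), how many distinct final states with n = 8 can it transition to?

E1 requires Δl = ±1, so l_f ∈ {0, 2}; with 0 ≤ l_f ≤ n_f−1 = 7, the allowed l_f values are {0, 2}.
For l_f = 0: m_f ∈ {m_i−1, m_i, m_i+1} ∩ [−0, 0] = {0} → 1 state.
For l_f = 2: m_f ∈ {m_i−1, m_i, m_i+1} ∩ [−2, 2] = {-1, 0, 1} → 3 states.
Total: 4.

4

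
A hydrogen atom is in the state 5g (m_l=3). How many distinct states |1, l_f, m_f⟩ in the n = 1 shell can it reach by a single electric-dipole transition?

E1 requires l_f ∈ {3, 5}, but neither lies in [0, 0], so no final state is reachable.
Total: 0.

0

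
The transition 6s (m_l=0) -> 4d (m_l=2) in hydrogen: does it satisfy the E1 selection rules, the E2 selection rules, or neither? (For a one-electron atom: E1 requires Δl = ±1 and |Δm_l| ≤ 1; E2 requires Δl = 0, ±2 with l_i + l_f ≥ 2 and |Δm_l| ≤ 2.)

Δl = 2 − 0 = +2; l_i + l_f = 2.
Δm_l = +2.
E1 (Δl = ±1, |Δm_l| ≤ 1): not satisfied.
E2 (Δl = 0,±2, l_i+l_f ≥ 2, |Δm_l| ≤ 2): satisfied.

E2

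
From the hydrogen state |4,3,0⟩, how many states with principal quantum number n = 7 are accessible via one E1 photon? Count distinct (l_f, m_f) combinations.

E1 requires Δl = ±1, so l_f ∈ {2, 4}; with 0 ≤ l_f ≤ n_f−1 = 6, the allowed l_f values are {2, 4}.
For l_f = 2: m_f ∈ {m_i−1, m_i, m_i+1} ∩ [−2, 2] = {-1, 0, 1} → 3 states.
For l_f = 4: m_f ∈ {m_i−1, m_i, m_i+1} ∩ [−4, 4] = {-1, 0, 1} → 3 states.
Total: 6.

6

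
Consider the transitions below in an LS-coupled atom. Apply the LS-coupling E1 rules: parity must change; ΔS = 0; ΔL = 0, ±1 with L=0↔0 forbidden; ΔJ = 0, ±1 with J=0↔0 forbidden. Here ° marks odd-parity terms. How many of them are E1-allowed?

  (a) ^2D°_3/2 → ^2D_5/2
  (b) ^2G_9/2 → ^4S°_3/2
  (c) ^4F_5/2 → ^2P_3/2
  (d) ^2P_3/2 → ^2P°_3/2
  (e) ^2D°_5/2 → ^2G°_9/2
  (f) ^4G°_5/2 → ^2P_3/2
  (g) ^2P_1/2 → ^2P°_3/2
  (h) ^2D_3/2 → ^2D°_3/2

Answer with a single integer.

(a) allowed
(b) forbidden (ΔS, ΔL, ΔJ fail)
(c) forbidden (parity, ΔS, ΔL fail)
(d) allowed
(e) forbidden (parity, ΔL, ΔJ fail)
(f) forbidden (ΔS, ΔL fail)
(g) allowed
(h) allowed
Total allowed: 4 of 8.

4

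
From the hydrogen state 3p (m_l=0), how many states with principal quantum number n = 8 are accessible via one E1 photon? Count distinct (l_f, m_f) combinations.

E1 requires Δl = ±1, so l_f ∈ {0, 2}; with 0 ≤ l_f ≤ n_f−1 = 7, the allowed l_f values are {0, 2}.
For l_f = 0: m_f ∈ {m_i−1, m_i, m_i+1} ∩ [−0, 0] = {0} → 1 state.
For l_f = 2: m_f ∈ {m_i−1, m_i, m_i+1} ∩ [−2, 2] = {-1, 0, 1} → 3 states.
Total: 4.

4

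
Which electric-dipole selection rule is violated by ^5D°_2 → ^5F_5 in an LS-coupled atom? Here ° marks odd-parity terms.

Parity must change: odd → even — ok.
ΔS = 0: S: 2 → 2 — ok.
ΔL = 0, ±1 (not L=0↔0): L: 2 → 3, ΔL = +1 — ok.
ΔJ = 0, ±1 (not J=0↔0): J: 2 → 5, ΔJ = +3 — fails.

the ΔJ = 0, ±1 rule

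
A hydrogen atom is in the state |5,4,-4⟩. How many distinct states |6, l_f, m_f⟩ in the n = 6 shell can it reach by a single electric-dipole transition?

4

E1 requires Δl = ±1, so l_f ∈ {3, 5}; with 0 ≤ l_f ≤ n_f−1 = 5, the allowed l_f values are {3, 5}.
For l_f = 3: m_f ∈ {m_i−1, m_i, m_i+1} ∩ [−3, 3] = {-3} → 1 state.
For l_f = 5: m_f ∈ {m_i−1, m_i, m_i+1} ∩ [−5, 5] = {-5, -4, -3} → 3 states.
Total: 4.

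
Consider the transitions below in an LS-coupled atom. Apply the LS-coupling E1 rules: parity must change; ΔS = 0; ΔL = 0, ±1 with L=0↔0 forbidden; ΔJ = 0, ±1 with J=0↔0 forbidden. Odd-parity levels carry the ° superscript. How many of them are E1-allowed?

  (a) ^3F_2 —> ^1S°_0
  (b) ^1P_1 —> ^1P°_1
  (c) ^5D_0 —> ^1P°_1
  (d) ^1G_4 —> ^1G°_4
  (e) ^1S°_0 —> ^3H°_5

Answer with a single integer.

2

(a) forbidden (ΔS, ΔL, ΔJ fail)
(b) allowed
(c) forbidden (ΔS fails)
(d) allowed
(e) forbidden (parity, ΔS, ΔL, ΔJ fail)
Total allowed: 2 of 5.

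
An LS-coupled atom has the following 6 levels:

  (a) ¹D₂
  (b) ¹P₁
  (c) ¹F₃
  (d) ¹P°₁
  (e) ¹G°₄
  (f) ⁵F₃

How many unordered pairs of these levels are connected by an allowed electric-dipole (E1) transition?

(a)–(b): forbidden (parity).
(a)–(c): forbidden (parity).
(a)–(d): allowed.
(a)–(e): forbidden (ΔL, ΔJ).
(a)–(f): forbidden (parity, ΔS).
(b)–(c): forbidden (parity, ΔL, ΔJ).
(b)–(d): allowed.
(b)–(e): forbidden (ΔL, ΔJ).
(b)–(f): forbidden (parity, ΔS, ΔL, ΔJ).
(c)–(d): forbidden (ΔL, ΔJ).
(c)–(e): allowed.
(c)–(f): forbidden (parity, ΔS).
(d)–(e): forbidden (parity, ΔL, ΔJ).
(d)–(f): forbidden (ΔS, ΔL, ΔJ).
(e)–(f): forbidden (ΔS).
Allowed pairs: 3 of 15.

3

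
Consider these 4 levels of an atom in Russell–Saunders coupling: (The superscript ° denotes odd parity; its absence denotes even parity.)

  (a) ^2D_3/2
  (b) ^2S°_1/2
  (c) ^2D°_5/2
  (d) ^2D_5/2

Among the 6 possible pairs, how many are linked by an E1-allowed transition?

2

(a)–(b): forbidden (ΔL).
(a)–(c): allowed.
(a)–(d): forbidden (parity).
(b)–(c): forbidden (parity, ΔL, ΔJ).
(b)–(d): forbidden (ΔL, ΔJ).
(c)–(d): allowed.
Allowed pairs: 2 of 6.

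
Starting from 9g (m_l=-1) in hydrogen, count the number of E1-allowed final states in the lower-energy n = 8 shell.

E1 requires Δl = ±1, so l_f ∈ {3, 5}; with 0 ≤ l_f ≤ n_f−1 = 7, the allowed l_f values are {3, 5}.
For l_f = 3: m_f ∈ {m_i−1, m_i, m_i+1} ∩ [−3, 3] = {-2, -1, 0} → 3 states.
For l_f = 5: m_f ∈ {m_i−1, m_i, m_i+1} ∩ [−5, 5] = {-2, -1, 0} → 3 states.
Total: 6.

6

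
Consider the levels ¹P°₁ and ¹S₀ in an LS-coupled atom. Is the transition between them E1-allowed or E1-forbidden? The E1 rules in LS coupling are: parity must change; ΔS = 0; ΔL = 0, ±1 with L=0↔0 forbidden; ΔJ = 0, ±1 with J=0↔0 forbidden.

allowed

Parity must change: odd → even — ok.
ΔS = 0: S: 0 → 0 — ok.
ΔL = 0, ±1 (not L=0↔0): L: 1 → 0, ΔL = -1 — ok.
ΔJ = 0, ±1 (not J=0↔0): J: 1 → 0, ΔJ = -1 — ok.
All four E1 rules are satisfied.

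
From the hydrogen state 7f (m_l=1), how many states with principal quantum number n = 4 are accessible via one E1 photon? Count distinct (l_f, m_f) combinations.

E1 requires Δl = ±1, so l_f ∈ {2, 4}; with 0 ≤ l_f ≤ n_f−1 = 3, the allowed l_f values are {2}.
For l_f = 2: m_f ∈ {m_i−1, m_i, m_i+1} ∩ [−2, 2] = {0, 1, 2} → 3 states.
Total: 3.

3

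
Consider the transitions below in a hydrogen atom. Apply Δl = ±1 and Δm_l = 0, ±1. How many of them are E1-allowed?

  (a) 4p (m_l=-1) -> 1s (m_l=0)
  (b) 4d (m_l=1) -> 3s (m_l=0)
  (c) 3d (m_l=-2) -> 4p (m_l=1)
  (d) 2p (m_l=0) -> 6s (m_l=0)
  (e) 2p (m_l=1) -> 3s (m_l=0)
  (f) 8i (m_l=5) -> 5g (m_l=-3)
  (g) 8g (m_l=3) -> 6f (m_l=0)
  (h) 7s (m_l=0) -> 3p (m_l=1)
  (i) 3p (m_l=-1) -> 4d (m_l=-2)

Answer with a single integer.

(a) allowed
(b) forbidden — Δl = -2 (E1 requires Δl = ±1)
(c) forbidden — Δm_l = +3 (E1 requires Δm_l = 0, ±1)
(d) allowed
(e) allowed
(f) forbidden — Δl = -2 (E1 requires Δl = ±1); Δm_l = -8 (E1 requires Δm_l = 0, ±1)
(g) forbidden — Δm_l = -3 (E1 requires Δm_l = 0, ±1)
(h) allowed
(i) allowed
Total allowed: 5 of 9.

5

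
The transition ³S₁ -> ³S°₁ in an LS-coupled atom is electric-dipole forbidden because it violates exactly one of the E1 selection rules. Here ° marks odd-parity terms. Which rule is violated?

the L=0 ↔ L=0 exclusion

Initial level: S=1, L=0, J=1, parity even. Final level: S=1, L=0, J=1, parity odd.
Parity must change: even → odd — passes.
ΔS = 0: S: 1 → 1 — passes.
ΔL = 0, ±1 (not L=0↔0): L: 0 → 0, ΔL = +0 — fails.
ΔJ = 0, ±1 (not J=0↔0): J: 1 → 1, ΔJ = +0 — passes.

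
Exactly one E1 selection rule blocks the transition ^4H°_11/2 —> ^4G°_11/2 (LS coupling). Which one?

Reading off the term symbols: S 3/2→3/2, L 5→4, J 11/2→11/2, parity odd→odd.
Parity must change: odd → odd — fails.
ΔS = 0: S: 3/2 → 3/2 — passes.
ΔL = 0, ±1 (not L=0↔0): L: 5 → 4, ΔL = -1 — passes.
ΔJ = 0, ±1 (not J=0↔0): J: 11/2 → 11/2, ΔJ = +0 — passes.

parity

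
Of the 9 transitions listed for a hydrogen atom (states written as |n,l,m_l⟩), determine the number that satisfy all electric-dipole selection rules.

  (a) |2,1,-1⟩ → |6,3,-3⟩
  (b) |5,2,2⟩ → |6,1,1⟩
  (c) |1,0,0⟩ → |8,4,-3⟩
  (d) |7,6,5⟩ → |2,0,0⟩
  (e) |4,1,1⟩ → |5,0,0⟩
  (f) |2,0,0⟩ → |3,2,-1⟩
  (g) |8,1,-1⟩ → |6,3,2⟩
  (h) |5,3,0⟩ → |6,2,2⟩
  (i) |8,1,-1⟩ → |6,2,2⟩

2

(a) forbidden — Δl = +2 (E1 requires Δl = ±1); Δm_l = -2 (E1 requires Δm_l = 0, ±1)
(b) allowed
(c) forbidden — Δl = +4 (E1 requires Δl = ±1); Δm_l = -3 (E1 requires Δm_l = 0, ±1)
(d) forbidden — Δl = -6 (E1 requires Δl = ±1); Δm_l = -5 (E1 requires Δm_l = 0, ±1)
(e) allowed
(f) forbidden — Δl = +2 (E1 requires Δl = ±1)
(g) forbidden — Δl = +2 (E1 requires Δl = ±1); Δm_l = +3 (E1 requires Δm_l = 0, ±1)
(h) forbidden — Δm_l = +2 (E1 requires Δm_l = 0, ±1)
(i) forbidden — Δm_l = +3 (E1 requires Δm_l = 0, ±1)
Total allowed: 2 of 9.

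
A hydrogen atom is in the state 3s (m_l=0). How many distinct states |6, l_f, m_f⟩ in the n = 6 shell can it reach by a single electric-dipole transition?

E1 requires Δl = ±1, so l_f ∈ {-1, 1}; with 0 ≤ l_f ≤ n_f−1 = 5, the allowed l_f values are {1}.
For l_f = 1: m_f ∈ {m_i−1, m_i, m_i+1} ∩ [−1, 1] = {-1, 0, 1} → 3 states.
Total: 3.

3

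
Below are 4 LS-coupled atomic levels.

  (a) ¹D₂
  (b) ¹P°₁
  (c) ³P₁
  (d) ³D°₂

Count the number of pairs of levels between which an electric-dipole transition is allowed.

2

(a)–(b): allowed.
(a)–(c): forbidden (parity, ΔS).
(a)–(d): forbidden (ΔS).
(b)–(c): forbidden (ΔS).
(b)–(d): forbidden (parity, ΔS).
(c)–(d): allowed.
Allowed pairs: 2 of 6.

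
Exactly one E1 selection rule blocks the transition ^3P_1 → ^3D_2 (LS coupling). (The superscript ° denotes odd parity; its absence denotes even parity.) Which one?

Parity must change: even → even — ✗.
ΔS = 0: S: 1 → 1 — ✓.
ΔL = 0, ±1 (not L=0↔0): L: 1 → 2, ΔL = +1 — ✓.
ΔJ = 0, ±1 (not J=0↔0): J: 1 → 2, ΔJ = +1 — ✓.

parity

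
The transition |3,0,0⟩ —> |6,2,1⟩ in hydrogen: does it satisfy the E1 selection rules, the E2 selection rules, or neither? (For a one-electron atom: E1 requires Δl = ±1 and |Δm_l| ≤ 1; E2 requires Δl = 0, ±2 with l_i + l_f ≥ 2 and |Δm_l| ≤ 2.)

Δl = 2 − 0 = +2; l_i + l_f = 2.
Δm_l = +1.
E1 (Δl = ±1, |Δm_l| ≤ 1): not satisfied.
E2 (Δl = 0,±2, l_i+l_f ≥ 2, |Δm_l| ≤ 2): satisfied.

E2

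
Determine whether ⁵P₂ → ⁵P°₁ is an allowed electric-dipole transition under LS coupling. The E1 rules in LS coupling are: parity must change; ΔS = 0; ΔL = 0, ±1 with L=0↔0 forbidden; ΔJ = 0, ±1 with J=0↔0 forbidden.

Initial level: S=2, L=1, J=2, parity even. Final level: S=2, L=1, J=1, parity odd.
ΔS = 0: S: 2 → 2 — passes.
ΔJ = 0, ±1 (not J=0↔0): J: 2 → 1, ΔJ = -1 — passes.
Parity must change: even → odd — passes.
ΔL = 0, ±1 (not L=0↔0): L: 1 → 1, ΔL = +0 — passes.
All four E1 rules are satisfied.

allowed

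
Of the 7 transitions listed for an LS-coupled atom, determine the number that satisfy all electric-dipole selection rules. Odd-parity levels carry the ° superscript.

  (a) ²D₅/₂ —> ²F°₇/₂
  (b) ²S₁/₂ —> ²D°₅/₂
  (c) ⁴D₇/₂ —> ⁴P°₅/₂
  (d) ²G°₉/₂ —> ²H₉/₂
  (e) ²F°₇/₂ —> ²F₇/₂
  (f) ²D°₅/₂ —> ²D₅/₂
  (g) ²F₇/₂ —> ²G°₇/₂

(a) allowed
(b) forbidden (ΔL, ΔJ fail)
(c) allowed
(d) allowed
(e) allowed
(f) allowed
(g) allowed
Total allowed: 6 of 7.

6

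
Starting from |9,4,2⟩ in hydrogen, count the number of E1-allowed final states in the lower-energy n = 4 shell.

E1 requires Δl = ±1, so l_f ∈ {3, 5}; with 0 ≤ l_f ≤ n_f−1 = 3, the allowed l_f values are {3}.
For l_f = 3: m_f ∈ {m_i−1, m_i, m_i+1} ∩ [−3, 3] = {1, 2, 3} → 3 states.
Total: 3.

3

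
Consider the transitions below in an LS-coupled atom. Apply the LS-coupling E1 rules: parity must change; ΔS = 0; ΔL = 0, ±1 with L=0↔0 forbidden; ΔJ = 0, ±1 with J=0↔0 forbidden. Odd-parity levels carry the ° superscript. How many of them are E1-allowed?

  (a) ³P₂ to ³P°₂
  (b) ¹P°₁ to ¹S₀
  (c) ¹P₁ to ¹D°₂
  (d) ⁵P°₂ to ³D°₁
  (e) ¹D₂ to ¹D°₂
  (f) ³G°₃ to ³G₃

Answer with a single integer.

(a) allowed
(b) allowed
(c) allowed
(d) forbidden (parity, ΔS fail)
(e) allowed
(f) allowed
Total allowed: 5 of 6.

5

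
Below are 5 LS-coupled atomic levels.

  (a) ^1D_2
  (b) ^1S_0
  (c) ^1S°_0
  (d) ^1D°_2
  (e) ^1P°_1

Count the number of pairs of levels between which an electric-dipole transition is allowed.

3

(a)–(b): forbidden (parity, ΔL, ΔJ).
(a)–(c): forbidden (ΔL, ΔJ).
(a)–(d): allowed.
(a)–(e): allowed.
(b)–(c): forbidden (ΔL, ΔJ).
(b)–(d): forbidden (ΔL, ΔJ).
(b)–(e): allowed.
(c)–(d): forbidden (parity, ΔL, ΔJ).
(c)–(e): forbidden (parity).
(d)–(e): forbidden (parity).
Allowed pairs: 3 of 10.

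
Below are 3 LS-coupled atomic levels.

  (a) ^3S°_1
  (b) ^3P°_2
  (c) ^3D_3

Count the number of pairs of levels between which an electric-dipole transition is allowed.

(a)–(b): forbidden (parity).
(a)–(c): forbidden (ΔL, ΔJ).
(b)–(c): allowed.
Allowed pairs: 1 of 3.

1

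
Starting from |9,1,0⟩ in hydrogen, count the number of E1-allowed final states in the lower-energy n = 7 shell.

4

E1 requires Δl = ±1, so l_f ∈ {0, 2}; with 0 ≤ l_f ≤ n_f−1 = 6, the allowed l_f values are {0, 2}.
For l_f = 0: m_f ∈ {m_i−1, m_i, m_i+1} ∩ [−0, 0] = {0} → 1 state.
For l_f = 2: m_f ∈ {m_i−1, m_i, m_i+1} ∩ [−2, 2] = {-1, 0, 1} → 3 states.
Total: 4.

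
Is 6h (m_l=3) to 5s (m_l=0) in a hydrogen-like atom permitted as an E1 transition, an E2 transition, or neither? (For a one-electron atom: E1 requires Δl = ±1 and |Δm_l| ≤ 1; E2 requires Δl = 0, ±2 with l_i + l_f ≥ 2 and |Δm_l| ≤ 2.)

neither

Δl = 0 − 5 = -5; l_i + l_f = 5.
Δm_l = -3.
E1 (Δl = ±1, |Δm_l| ≤ 1): not satisfied.
E2 (Δl = 0,±2, l_i+l_f ≥ 2, |Δm_l| ≤ 2): not satisfied.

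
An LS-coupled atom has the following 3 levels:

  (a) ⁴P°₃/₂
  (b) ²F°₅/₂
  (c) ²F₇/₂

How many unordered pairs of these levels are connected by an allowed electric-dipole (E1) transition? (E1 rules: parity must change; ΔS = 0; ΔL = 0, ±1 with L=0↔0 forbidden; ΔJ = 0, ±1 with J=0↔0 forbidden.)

(a)–(b): forbidden (parity, ΔS, ΔL).
(a)–(c): forbidden (ΔS, ΔL, ΔJ).
(b)–(c): allowed.
Allowed pairs: 1 of 3.

1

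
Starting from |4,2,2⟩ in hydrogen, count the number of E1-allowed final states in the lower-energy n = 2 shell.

1

E1 requires Δl = ±1, so l_f ∈ {1, 3}; with 0 ≤ l_f ≤ n_f−1 = 1, the allowed l_f values are {1}.
For l_f = 1: m_f ∈ {m_i−1, m_i, m_i+1} ∩ [−1, 1] = {1} → 1 state.
Total: 1.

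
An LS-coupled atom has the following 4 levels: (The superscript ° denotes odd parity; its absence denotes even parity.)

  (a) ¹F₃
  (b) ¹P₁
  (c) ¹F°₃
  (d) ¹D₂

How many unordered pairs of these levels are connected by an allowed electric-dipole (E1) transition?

2

(a)–(b): forbidden (parity, ΔL, ΔJ).
(a)–(c): allowed.
(a)–(d): forbidden (parity).
(b)–(c): forbidden (ΔL, ΔJ).
(b)–(d): forbidden (parity).
(c)–(d): allowed.
Allowed pairs: 2 of 6.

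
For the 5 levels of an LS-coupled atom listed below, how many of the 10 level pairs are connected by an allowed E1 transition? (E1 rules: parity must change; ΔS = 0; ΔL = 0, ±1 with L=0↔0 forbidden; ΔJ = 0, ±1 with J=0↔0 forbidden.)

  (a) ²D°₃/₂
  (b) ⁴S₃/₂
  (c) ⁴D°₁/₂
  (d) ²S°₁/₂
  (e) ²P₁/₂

2

(a)–(b): forbidden (ΔS, ΔL).
(a)–(c): forbidden (parity, ΔS).
(a)–(d): forbidden (parity, ΔL).
(a)–(e): allowed.
(b)–(c): forbidden (ΔL).
(b)–(d): forbidden (ΔS, ΔL).
(b)–(e): forbidden (parity, ΔS).
(c)–(d): forbidden (parity, ΔS, ΔL).
(c)–(e): forbidden (ΔS).
(d)–(e): allowed.
Allowed pairs: 2 of 10.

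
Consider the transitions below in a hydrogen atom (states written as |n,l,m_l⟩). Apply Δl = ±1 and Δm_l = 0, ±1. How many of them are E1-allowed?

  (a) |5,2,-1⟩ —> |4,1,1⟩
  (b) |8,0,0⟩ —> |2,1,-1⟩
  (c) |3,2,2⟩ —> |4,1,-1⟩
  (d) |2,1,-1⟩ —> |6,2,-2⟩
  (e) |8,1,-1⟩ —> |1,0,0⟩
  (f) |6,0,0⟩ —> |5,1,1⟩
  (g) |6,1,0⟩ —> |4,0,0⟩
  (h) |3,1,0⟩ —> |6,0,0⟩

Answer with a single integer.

(a) forbidden — Δm_l = +2 (E1 requires Δm_l = 0, ±1)
(b) allowed
(c) forbidden — Δm_l = -3 (E1 requires Δm_l = 0, ±1)
(d) allowed
(e) allowed
(f) allowed
(g) allowed
(h) allowed
Total allowed: 6 of 8.

6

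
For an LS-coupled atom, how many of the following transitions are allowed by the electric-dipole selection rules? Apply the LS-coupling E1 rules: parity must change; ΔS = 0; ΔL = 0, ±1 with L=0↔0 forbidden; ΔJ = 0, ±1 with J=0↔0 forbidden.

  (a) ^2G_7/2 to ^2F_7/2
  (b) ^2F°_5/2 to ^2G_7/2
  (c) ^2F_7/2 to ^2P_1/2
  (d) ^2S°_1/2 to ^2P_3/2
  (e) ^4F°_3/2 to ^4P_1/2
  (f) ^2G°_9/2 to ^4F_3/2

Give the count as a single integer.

(a) forbidden (parity fails)
(b) allowed
(c) forbidden (parity, ΔL, ΔJ fail)
(d) allowed
(e) forbidden (ΔL fails)
(f) forbidden (ΔS, ΔJ fail)
Total allowed: 2 of 6.

2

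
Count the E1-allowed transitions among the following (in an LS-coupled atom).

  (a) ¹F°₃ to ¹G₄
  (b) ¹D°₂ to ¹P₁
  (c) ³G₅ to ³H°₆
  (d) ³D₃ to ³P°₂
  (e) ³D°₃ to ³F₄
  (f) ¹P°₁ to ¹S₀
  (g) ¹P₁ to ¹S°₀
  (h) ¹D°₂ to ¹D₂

8

(a) allowed
(b) allowed
(c) allowed
(d) allowed
(e) allowed
(f) allowed
(g) allowed
(h) allowed
Total allowed: 8 of 8.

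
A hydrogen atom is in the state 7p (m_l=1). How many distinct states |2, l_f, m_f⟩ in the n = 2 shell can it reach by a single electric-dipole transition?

E1 requires Δl = ±1, so l_f ∈ {0, 2}; with 0 ≤ l_f ≤ n_f−1 = 1, the allowed l_f values are {0}.
For l_f = 0: m_f ∈ {m_i−1, m_i, m_i+1} ∩ [−0, 0] = {0} → 1 state.
Total: 1.

1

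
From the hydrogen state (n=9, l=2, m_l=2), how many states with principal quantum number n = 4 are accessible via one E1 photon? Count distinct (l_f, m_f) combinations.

4

E1 requires Δl = ±1, so l_f ∈ {1, 3}; with 0 ≤ l_f ≤ n_f−1 = 3, the allowed l_f values are {1, 3}.
For l_f = 1: m_f ∈ {m_i−1, m_i, m_i+1} ∩ [−1, 1] = {1} → 1 state.
For l_f = 3: m_f ∈ {m_i−1, m_i, m_i+1} ∩ [−3, 3] = {1, 2, 3} → 3 states.
Total: 4.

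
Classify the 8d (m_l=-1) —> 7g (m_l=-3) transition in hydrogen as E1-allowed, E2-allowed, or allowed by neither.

Δl = 4 − 2 = +2; l_i + l_f = 6.
Δm_l = -2.
E1 (Δl = ±1, |Δm_l| ≤ 1): not satisfied.
E2 (Δl = 0,±2, l_i+l_f ≥ 2, |Δm_l| ≤ 2): satisfied.

E2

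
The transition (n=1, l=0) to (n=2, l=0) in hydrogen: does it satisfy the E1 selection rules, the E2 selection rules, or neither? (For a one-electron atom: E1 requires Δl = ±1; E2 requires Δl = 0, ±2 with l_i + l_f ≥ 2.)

neither

Δl = 0 − 0 = +0; l_i + l_f = 0.
E1 (Δl = ±1): not satisfied.
E2 (Δl = 0,±2, l_i+l_f ≥ 2): not satisfied.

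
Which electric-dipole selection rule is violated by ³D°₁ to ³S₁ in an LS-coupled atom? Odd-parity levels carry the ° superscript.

Parity must change: odd → even — ok.
ΔS = 0: S: 1 → 1 — ok.
ΔL = 0, ±1 (not L=0↔0): L: 2 → 0, ΔL = -2 — fails.
ΔJ = 0, ±1 (not J=0↔0): J: 1 → 1, ΔJ = +0 — ok.

the ΔL = 0, ±1 rule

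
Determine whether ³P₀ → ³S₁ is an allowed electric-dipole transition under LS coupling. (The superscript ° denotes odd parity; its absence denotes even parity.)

forbidden

Parity must change: even → even — ✗.
ΔS = 0: S: 1 → 1 — ✓.
ΔL = 0, ±1 (not L=0↔0): L: 1 → 0, ΔL = -1 — ✓.
ΔJ = 0, ±1 (not J=0↔0): J: 0 → 1, ΔJ = +1 — ✓.
Rule(s) violated: parity.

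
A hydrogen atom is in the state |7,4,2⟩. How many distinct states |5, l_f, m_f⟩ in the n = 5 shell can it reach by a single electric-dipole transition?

3

E1 requires Δl = ±1, so l_f ∈ {3, 5}; with 0 ≤ l_f ≤ n_f−1 = 4, the allowed l_f values are {3}.
For l_f = 3: m_f ∈ {m_i−1, m_i, m_i+1} ∩ [−3, 3] = {1, 2, 3} → 3 states.
Total: 3.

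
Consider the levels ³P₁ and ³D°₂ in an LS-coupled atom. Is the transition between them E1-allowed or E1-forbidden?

allowed

Reading off the term symbols: S 1→1, L 1→2, J 1→2, parity even→odd.
Parity must change: even → odd — satisfied.
ΔS = 0: S: 1 → 1 — satisfied.
ΔL = 0, ±1 (not L=0↔0): L: 1 → 2, ΔL = +1 — satisfied.
ΔJ = 0, ±1 (not J=0↔0): J: 1 → 2, ΔJ = +1 — satisfied.
All four E1 rules are satisfied.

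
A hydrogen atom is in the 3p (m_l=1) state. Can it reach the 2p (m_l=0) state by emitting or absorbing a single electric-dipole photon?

l: 1 → 1 (Δl = +0). Δl = ±1 ✗.
Δm_l = 0 − (1) = -1. E1 requires Δm_l = 0, ±1: ✓.
The transition is electric-dipole forbidden.

forbidden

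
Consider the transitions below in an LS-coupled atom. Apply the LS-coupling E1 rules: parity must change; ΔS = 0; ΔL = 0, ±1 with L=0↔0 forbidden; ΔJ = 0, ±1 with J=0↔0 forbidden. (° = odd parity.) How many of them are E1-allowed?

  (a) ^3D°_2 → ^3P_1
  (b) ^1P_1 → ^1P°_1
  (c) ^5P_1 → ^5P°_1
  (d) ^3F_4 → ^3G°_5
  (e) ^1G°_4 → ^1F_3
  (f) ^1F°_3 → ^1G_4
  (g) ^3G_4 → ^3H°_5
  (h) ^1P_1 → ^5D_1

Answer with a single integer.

7

(a) allowed
(b) allowed
(c) allowed
(d) allowed
(e) allowed
(f) allowed
(g) allowed
(h) forbidden (parity, ΔS fail)
Total allowed: 7 of 8.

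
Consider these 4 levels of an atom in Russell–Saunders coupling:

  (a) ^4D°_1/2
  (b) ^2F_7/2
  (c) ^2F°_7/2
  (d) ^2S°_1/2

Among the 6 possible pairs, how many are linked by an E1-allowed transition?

(a)–(b): forbidden (ΔS, ΔJ).
(a)–(c): forbidden (parity, ΔS, ΔJ).
(a)–(d): forbidden (parity, ΔS, ΔL).
(b)–(c): allowed.
(b)–(d): forbidden (ΔL, ΔJ).
(c)–(d): forbidden (parity, ΔL, ΔJ).
Allowed pairs: 1 of 6.

1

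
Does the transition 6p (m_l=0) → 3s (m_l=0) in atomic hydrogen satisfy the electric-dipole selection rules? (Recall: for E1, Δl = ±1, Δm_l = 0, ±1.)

allowed

l: 1 → 0 (Δl = -1). Δl = ±1 ✓.
m_l: 0 → 0 (Δm_l = +0). |Δm_l| ≤ 1 ✓.
All E1 selection rules are satisfied.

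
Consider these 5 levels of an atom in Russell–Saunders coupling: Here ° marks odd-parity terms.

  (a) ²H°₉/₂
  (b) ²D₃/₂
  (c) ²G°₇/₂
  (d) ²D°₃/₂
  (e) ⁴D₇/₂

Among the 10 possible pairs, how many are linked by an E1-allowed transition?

1

(a)–(b): forbidden (ΔL, ΔJ).
(a)–(c): forbidden (parity).
(a)–(d): forbidden (parity, ΔL, ΔJ).
(a)–(e): forbidden (ΔS, ΔL).
(b)–(c): forbidden (ΔL, ΔJ).
(b)–(d): allowed.
(b)–(e): forbidden (parity, ΔS, ΔJ).
(c)–(d): forbidden (parity, ΔL, ΔJ).
(c)–(e): forbidden (ΔS, ΔL).
(d)–(e): forbidden (ΔS, ΔJ).
Allowed pairs: 1 of 10.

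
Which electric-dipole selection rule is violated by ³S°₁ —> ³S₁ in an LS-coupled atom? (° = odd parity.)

Initial level: S=1, L=0, J=1, parity odd. Final level: S=1, L=0, J=1, parity even.
ΔS = 0: S: 1 → 1 — satisfied.
ΔJ = 0, ±1 (not J=0↔0): J: 1 → 1, ΔJ = +0 — satisfied.
Parity must change: odd → even — satisfied.
ΔL = 0, ±1 (not L=0↔0): L: 0 → 0, ΔL = +0 — violated.

the L=0 ↔ L=0 exclusion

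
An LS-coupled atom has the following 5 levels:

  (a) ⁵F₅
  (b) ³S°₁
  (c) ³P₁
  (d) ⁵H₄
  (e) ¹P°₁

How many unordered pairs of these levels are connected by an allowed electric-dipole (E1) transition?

1

(a)–(b): forbidden (ΔS, ΔL, ΔJ).
(a)–(c): forbidden (parity, ΔS, ΔL, ΔJ).
(a)–(d): forbidden (parity, ΔL).
(a)–(e): forbidden (ΔS, ΔL, ΔJ).
(b)–(c): allowed.
(b)–(d): forbidden (ΔS, ΔL, ΔJ).
(b)–(e): forbidden (parity, ΔS).
(c)–(d): forbidden (parity, ΔS, ΔL, ΔJ).
(c)–(e): forbidden (ΔS).
(d)–(e): forbidden (ΔS, ΔL, ΔJ).
Allowed pairs: 1 of 10.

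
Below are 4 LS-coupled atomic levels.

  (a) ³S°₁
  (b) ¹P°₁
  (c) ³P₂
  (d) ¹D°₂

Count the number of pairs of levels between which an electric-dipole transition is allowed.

1

(a)–(b): forbidden (parity, ΔS).
(a)–(c): allowed.
(a)–(d): forbidden (parity, ΔS, ΔL).
(b)–(c): forbidden (ΔS).
(b)–(d): forbidden (parity).
(c)–(d): forbidden (ΔS).
Allowed pairs: 1 of 6.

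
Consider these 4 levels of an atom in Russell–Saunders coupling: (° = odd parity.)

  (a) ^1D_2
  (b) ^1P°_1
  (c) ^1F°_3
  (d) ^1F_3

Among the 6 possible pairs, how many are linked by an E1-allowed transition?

3

(a)–(b): allowed.
(a)–(c): allowed.
(a)–(d): forbidden (parity).
(b)–(c): forbidden (parity, ΔL, ΔJ).
(b)–(d): forbidden (ΔL, ΔJ).
(c)–(d): allowed.
Allowed pairs: 3 of 6.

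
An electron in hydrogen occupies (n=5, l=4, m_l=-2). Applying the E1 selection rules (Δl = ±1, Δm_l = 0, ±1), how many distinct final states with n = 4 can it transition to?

E1 requires Δl = ±1, so l_f ∈ {3, 5}; with 0 ≤ l_f ≤ n_f−1 = 3, the allowed l_f values are {3}.
For l_f = 3: m_f ∈ {m_i−1, m_i, m_i+1} ∩ [−3, 3] = {-3, -2, -1} → 3 states.
Total: 3.

3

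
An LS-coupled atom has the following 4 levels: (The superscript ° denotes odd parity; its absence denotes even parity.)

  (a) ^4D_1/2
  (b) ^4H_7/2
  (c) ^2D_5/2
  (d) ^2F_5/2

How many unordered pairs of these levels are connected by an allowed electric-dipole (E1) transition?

0

(a)–(b): forbidden (parity, ΔL, ΔJ).
(a)–(c): forbidden (parity, ΔS, ΔJ).
(a)–(d): forbidden (parity, ΔS, ΔJ).
(b)–(c): forbidden (parity, ΔS, ΔL).
(b)–(d): forbidden (parity, ΔS, ΔL).
(c)–(d): forbidden (parity).
Allowed pairs: 0 of 6.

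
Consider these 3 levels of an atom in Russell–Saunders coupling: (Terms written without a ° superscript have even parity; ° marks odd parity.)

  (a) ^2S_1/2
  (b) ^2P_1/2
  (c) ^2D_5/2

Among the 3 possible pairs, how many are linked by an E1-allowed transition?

0

(a)–(b): forbidden (parity).
(a)–(c): forbidden (parity, ΔL, ΔJ).
(b)–(c): forbidden (parity, ΔJ).
Allowed pairs: 0 of 3.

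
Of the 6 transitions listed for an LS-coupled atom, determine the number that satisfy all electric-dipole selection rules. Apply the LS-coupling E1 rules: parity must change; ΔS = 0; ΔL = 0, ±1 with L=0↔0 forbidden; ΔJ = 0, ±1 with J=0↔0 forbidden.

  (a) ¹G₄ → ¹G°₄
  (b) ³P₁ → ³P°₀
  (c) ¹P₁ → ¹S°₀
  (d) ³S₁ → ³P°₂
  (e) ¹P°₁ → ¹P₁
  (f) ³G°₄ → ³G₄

6

(a) allowed
(b) allowed
(c) allowed
(d) allowed
(e) allowed
(f) allowed
Total allowed: 6 of 6.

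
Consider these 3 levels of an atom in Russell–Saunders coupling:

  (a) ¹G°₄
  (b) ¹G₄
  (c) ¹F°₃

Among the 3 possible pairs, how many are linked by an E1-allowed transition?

2

(a)–(b): allowed.
(a)–(c): forbidden (parity).
(b)–(c): allowed.
Allowed pairs: 2 of 3.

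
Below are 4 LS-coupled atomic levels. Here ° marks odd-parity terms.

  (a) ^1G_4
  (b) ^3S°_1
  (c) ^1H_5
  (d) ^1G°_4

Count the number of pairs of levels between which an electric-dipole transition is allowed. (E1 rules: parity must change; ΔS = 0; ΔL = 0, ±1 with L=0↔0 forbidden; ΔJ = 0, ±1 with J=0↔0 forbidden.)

2

(a)–(b): forbidden (ΔS, ΔL, ΔJ).
(a)–(c): forbidden (parity).
(a)–(d): allowed.
(b)–(c): forbidden (ΔS, ΔL, ΔJ).
(b)–(d): forbidden (parity, ΔS, ΔL, ΔJ).
(c)–(d): allowed.
Allowed pairs: 2 of 6.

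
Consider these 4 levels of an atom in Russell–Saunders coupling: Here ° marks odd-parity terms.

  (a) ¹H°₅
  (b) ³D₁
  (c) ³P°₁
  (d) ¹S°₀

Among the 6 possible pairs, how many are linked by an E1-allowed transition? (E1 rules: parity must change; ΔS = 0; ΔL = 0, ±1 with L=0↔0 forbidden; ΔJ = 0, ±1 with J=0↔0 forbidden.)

(a)–(b): forbidden (ΔS, ΔL, ΔJ).
(a)–(c): forbidden (parity, ΔS, ΔL, ΔJ).
(a)–(d): forbidden (parity, ΔL, ΔJ).
(b)–(c): allowed.
(b)–(d): forbidden (ΔS, ΔL).
(c)–(d): forbidden (parity, ΔS).
Allowed pairs: 1 of 6.

1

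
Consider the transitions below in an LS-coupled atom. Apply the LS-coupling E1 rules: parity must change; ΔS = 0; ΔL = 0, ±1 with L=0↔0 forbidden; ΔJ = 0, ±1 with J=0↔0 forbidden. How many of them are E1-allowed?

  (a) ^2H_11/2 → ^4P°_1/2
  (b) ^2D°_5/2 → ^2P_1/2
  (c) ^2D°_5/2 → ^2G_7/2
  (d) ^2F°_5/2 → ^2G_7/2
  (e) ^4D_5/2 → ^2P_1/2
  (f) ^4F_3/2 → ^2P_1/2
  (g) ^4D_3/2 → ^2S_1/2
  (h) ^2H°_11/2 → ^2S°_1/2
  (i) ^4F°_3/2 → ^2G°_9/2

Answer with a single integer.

(a) forbidden (ΔS, ΔL, ΔJ fail)
(b) forbidden (ΔJ fails)
(c) forbidden (ΔL fails)
(d) allowed
(e) forbidden (parity, ΔS, ΔJ fail)
(f) forbidden (parity, ΔS, ΔL fail)
(g) forbidden (parity, ΔS, ΔL fail)
(h) forbidden (parity, ΔL, ΔJ fail)
(i) forbidden (parity, ΔS, ΔJ fail)
Total allowed: 1 of 9.

1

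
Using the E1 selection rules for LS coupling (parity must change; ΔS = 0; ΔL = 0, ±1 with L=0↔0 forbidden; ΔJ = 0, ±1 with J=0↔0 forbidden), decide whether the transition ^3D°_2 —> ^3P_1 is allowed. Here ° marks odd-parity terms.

Initial level: S=1, L=2, J=2, parity odd. Final level: S=1, L=1, J=1, parity even.
ΔL = 0, ±1 (not L=0↔0): L: 2 → 1, ΔL = -1 — satisfied.
ΔS = 0: S: 1 → 1 — satisfied.
ΔJ = 0, ±1 (not J=0↔0): J: 2 → 1, ΔJ = -1 — satisfied.
Parity must change: odd → even — satisfied.
All four E1 rules are satisfied.

allowed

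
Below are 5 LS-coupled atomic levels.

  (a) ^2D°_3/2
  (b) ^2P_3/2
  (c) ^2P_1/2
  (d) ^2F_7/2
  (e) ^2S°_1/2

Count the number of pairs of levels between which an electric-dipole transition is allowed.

4

(a)–(b): allowed.
(a)–(c): allowed.
(a)–(d): forbidden (ΔJ).
(a)–(e): forbidden (parity, ΔL).
(b)–(c): forbidden (parity).
(b)–(d): forbidden (parity, ΔL, ΔJ).
(b)–(e): allowed.
(c)–(d): forbidden (parity, ΔL, ΔJ).
(c)–(e): allowed.
(d)–(e): forbidden (ΔL, ΔJ).
Allowed pairs: 4 of 10.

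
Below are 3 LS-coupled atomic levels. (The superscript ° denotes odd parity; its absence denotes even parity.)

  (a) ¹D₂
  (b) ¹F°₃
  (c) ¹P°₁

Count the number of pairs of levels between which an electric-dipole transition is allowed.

(a)–(b): allowed.
(a)–(c): allowed.
(b)–(c): forbidden (parity, ΔL, ΔJ).
Allowed pairs: 2 of 3.

2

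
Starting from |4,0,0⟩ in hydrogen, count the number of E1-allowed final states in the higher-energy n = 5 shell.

E1 requires Δl = ±1, so l_f ∈ {-1, 1}; with 0 ≤ l_f ≤ n_f−1 = 4, the allowed l_f values are {1}.
For l_f = 1: m_f ∈ {m_i−1, m_i, m_i+1} ∩ [−1, 1] = {-1, 0, 1} → 3 states.
Total: 3.

3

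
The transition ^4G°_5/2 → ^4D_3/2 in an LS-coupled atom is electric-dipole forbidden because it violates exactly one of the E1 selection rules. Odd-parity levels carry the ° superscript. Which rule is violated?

the ΔL = 0, ±1 rule

Initial level: S=3/2, L=4, J=5/2, parity odd. Final level: S=3/2, L=2, J=3/2, parity even.
Parity must change: odd → even — ✓.
ΔS = 0: S: 3/2 → 3/2 — ✓.
ΔL = 0, ±1 (not L=0↔0): L: 4 → 2, ΔL = -2 — ✗.
ΔJ = 0, ±1 (not J=0↔0): J: 5/2 → 3/2, ΔJ = -1 — ✓.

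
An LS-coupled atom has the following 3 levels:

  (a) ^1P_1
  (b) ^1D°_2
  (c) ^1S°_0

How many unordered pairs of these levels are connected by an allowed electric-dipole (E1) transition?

2

(a)–(b): allowed.
(a)–(c): allowed.
(b)–(c): forbidden (parity, ΔL, ΔJ).
Allowed pairs: 2 of 3.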